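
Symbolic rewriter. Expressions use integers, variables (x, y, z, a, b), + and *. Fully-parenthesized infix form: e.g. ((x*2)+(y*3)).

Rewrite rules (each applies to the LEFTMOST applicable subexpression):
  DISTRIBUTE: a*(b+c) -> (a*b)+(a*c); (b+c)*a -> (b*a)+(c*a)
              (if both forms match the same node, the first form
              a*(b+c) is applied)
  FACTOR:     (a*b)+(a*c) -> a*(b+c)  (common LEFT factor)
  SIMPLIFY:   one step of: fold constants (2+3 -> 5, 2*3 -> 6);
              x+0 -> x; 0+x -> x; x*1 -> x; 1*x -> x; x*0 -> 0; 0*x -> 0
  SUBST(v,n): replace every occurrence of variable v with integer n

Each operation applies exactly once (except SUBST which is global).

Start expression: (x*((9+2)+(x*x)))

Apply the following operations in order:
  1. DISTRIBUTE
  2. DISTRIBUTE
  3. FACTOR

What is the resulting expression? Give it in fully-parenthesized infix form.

Answer: ((x*(9+2))+(x*(x*x)))

Derivation:
Start: (x*((9+2)+(x*x)))
Apply DISTRIBUTE at root (target: (x*((9+2)+(x*x)))): (x*((9+2)+(x*x))) -> ((x*(9+2))+(x*(x*x)))
Apply DISTRIBUTE at L (target: (x*(9+2))): ((x*(9+2))+(x*(x*x))) -> (((x*9)+(x*2))+(x*(x*x)))
Apply FACTOR at L (target: ((x*9)+(x*2))): (((x*9)+(x*2))+(x*(x*x))) -> ((x*(9+2))+(x*(x*x)))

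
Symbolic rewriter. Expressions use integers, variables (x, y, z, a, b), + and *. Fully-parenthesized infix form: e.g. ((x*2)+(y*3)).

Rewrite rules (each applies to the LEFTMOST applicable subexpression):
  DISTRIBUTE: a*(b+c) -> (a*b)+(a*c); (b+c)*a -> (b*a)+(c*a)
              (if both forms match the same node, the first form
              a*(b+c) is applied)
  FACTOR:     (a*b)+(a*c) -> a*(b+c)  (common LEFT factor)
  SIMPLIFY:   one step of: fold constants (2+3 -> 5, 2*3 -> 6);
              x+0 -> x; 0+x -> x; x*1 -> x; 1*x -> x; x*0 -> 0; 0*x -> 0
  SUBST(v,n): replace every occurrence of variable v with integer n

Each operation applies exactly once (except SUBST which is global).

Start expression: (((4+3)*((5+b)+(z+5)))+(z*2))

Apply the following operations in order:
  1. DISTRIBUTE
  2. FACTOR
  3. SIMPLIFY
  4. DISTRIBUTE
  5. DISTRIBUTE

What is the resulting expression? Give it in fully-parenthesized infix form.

Start: (((4+3)*((5+b)+(z+5)))+(z*2))
Apply DISTRIBUTE at L (target: ((4+3)*((5+b)+(z+5)))): (((4+3)*((5+b)+(z+5)))+(z*2)) -> ((((4+3)*(5+b))+((4+3)*(z+5)))+(z*2))
Apply FACTOR at L (target: (((4+3)*(5+b))+((4+3)*(z+5)))): ((((4+3)*(5+b))+((4+3)*(z+5)))+(z*2)) -> (((4+3)*((5+b)+(z+5)))+(z*2))
Apply SIMPLIFY at LL (target: (4+3)): (((4+3)*((5+b)+(z+5)))+(z*2)) -> ((7*((5+b)+(z+5)))+(z*2))
Apply DISTRIBUTE at L (target: (7*((5+b)+(z+5)))): ((7*((5+b)+(z+5)))+(z*2)) -> (((7*(5+b))+(7*(z+5)))+(z*2))
Apply DISTRIBUTE at LL (target: (7*(5+b))): (((7*(5+b))+(7*(z+5)))+(z*2)) -> ((((7*5)+(7*b))+(7*(z+5)))+(z*2))

Answer: ((((7*5)+(7*b))+(7*(z+5)))+(z*2))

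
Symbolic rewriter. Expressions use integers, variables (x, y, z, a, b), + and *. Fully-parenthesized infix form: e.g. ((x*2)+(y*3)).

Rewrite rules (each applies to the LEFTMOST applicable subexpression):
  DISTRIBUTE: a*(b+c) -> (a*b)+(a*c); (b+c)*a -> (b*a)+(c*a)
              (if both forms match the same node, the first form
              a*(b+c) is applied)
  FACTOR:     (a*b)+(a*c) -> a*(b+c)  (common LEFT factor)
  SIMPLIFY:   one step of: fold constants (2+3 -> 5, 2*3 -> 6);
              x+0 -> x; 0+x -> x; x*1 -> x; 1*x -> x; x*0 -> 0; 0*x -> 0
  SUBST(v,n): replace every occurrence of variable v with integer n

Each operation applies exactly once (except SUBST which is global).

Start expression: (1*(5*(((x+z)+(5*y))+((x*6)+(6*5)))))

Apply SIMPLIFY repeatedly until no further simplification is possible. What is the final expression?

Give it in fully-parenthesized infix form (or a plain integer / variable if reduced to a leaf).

Answer: (5*(((x+z)+(5*y))+((x*6)+30)))

Derivation:
Start: (1*(5*(((x+z)+(5*y))+((x*6)+(6*5)))))
Step 1: at root: (1*(5*(((x+z)+(5*y))+((x*6)+(6*5))))) -> (5*(((x+z)+(5*y))+((x*6)+(6*5)))); overall: (1*(5*(((x+z)+(5*y))+((x*6)+(6*5))))) -> (5*(((x+z)+(5*y))+((x*6)+(6*5))))
Step 2: at RRR: (6*5) -> 30; overall: (5*(((x+z)+(5*y))+((x*6)+(6*5)))) -> (5*(((x+z)+(5*y))+((x*6)+30)))
Fixed point: (5*(((x+z)+(5*y))+((x*6)+30)))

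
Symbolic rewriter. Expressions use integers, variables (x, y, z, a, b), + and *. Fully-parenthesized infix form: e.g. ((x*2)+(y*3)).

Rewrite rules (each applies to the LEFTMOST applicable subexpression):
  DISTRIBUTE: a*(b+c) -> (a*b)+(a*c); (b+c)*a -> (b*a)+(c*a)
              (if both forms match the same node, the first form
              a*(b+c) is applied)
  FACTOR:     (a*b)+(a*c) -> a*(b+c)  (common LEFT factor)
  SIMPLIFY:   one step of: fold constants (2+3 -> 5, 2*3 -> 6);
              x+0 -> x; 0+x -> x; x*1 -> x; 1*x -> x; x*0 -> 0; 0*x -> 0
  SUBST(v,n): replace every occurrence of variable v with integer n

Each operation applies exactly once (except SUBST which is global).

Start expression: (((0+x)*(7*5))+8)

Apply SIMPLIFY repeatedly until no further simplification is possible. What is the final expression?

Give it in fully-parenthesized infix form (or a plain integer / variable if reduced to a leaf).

Answer: ((x*35)+8)

Derivation:
Start: (((0+x)*(7*5))+8)
Step 1: at LL: (0+x) -> x; overall: (((0+x)*(7*5))+8) -> ((x*(7*5))+8)
Step 2: at LR: (7*5) -> 35; overall: ((x*(7*5))+8) -> ((x*35)+8)
Fixed point: ((x*35)+8)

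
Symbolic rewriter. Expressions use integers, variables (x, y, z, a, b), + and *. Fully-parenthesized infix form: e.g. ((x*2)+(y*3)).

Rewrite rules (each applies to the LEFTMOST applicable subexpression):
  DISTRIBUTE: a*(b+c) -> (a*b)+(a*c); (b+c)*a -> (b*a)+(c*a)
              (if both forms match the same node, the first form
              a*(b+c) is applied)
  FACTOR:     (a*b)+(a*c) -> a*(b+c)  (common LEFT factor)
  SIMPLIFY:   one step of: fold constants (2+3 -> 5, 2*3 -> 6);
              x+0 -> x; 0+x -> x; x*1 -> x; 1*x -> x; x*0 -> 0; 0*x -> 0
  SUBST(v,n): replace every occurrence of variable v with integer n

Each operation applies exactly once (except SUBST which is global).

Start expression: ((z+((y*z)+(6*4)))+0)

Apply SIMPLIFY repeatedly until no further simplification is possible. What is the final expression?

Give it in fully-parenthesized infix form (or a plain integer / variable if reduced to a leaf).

Answer: (z+((y*z)+24))

Derivation:
Start: ((z+((y*z)+(6*4)))+0)
Step 1: at root: ((z+((y*z)+(6*4)))+0) -> (z+((y*z)+(6*4))); overall: ((z+((y*z)+(6*4)))+0) -> (z+((y*z)+(6*4)))
Step 2: at RR: (6*4) -> 24; overall: (z+((y*z)+(6*4))) -> (z+((y*z)+24))
Fixed point: (z+((y*z)+24))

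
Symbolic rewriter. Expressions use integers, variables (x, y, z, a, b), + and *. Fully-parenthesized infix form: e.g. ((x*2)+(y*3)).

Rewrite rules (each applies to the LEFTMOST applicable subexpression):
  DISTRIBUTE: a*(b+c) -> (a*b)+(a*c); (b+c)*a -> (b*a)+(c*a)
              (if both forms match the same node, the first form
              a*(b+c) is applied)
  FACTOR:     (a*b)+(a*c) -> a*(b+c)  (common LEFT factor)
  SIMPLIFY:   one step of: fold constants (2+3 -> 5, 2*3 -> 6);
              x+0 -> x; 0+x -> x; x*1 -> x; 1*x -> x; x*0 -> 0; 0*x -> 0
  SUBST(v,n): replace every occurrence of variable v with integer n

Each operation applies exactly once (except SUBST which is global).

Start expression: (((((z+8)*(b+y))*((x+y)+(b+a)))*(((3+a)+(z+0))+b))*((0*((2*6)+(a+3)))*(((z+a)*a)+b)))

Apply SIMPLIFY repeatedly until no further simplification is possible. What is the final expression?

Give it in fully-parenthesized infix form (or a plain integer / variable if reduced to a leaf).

Start: (((((z+8)*(b+y))*((x+y)+(b+a)))*(((3+a)+(z+0))+b))*((0*((2*6)+(a+3)))*(((z+a)*a)+b)))
Step 1: at LRLR: (z+0) -> z; overall: (((((z+8)*(b+y))*((x+y)+(b+a)))*(((3+a)+(z+0))+b))*((0*((2*6)+(a+3)))*(((z+a)*a)+b))) -> (((((z+8)*(b+y))*((x+y)+(b+a)))*(((3+a)+z)+b))*((0*((2*6)+(a+3)))*(((z+a)*a)+b)))
Step 2: at RL: (0*((2*6)+(a+3))) -> 0; overall: (((((z+8)*(b+y))*((x+y)+(b+a)))*(((3+a)+z)+b))*((0*((2*6)+(a+3)))*(((z+a)*a)+b))) -> (((((z+8)*(b+y))*((x+y)+(b+a)))*(((3+a)+z)+b))*(0*(((z+a)*a)+b)))
Step 3: at R: (0*(((z+a)*a)+b)) -> 0; overall: (((((z+8)*(b+y))*((x+y)+(b+a)))*(((3+a)+z)+b))*(0*(((z+a)*a)+b))) -> (((((z+8)*(b+y))*((x+y)+(b+a)))*(((3+a)+z)+b))*0)
Step 4: at root: (((((z+8)*(b+y))*((x+y)+(b+a)))*(((3+a)+z)+b))*0) -> 0; overall: (((((z+8)*(b+y))*((x+y)+(b+a)))*(((3+a)+z)+b))*0) -> 0
Fixed point: 0

Answer: 0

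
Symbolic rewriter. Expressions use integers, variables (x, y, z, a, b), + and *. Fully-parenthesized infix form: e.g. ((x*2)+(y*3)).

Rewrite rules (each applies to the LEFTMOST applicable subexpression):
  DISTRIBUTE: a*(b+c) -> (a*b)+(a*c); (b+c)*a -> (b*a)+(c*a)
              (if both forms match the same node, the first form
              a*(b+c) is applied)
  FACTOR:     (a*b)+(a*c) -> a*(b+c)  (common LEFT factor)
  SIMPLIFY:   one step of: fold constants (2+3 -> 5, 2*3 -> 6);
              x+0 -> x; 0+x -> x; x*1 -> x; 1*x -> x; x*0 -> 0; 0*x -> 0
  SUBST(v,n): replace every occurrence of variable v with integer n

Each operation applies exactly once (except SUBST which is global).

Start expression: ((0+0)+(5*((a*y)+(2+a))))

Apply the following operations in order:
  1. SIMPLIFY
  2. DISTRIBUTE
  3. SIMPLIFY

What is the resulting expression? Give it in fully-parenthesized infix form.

Start: ((0+0)+(5*((a*y)+(2+a))))
Apply SIMPLIFY at L (target: (0+0)): ((0+0)+(5*((a*y)+(2+a)))) -> (0+(5*((a*y)+(2+a))))
Apply DISTRIBUTE at R (target: (5*((a*y)+(2+a)))): (0+(5*((a*y)+(2+a)))) -> (0+((5*(a*y))+(5*(2+a))))
Apply SIMPLIFY at root (target: (0+((5*(a*y))+(5*(2+a))))): (0+((5*(a*y))+(5*(2+a)))) -> ((5*(a*y))+(5*(2+a)))

Answer: ((5*(a*y))+(5*(2+a)))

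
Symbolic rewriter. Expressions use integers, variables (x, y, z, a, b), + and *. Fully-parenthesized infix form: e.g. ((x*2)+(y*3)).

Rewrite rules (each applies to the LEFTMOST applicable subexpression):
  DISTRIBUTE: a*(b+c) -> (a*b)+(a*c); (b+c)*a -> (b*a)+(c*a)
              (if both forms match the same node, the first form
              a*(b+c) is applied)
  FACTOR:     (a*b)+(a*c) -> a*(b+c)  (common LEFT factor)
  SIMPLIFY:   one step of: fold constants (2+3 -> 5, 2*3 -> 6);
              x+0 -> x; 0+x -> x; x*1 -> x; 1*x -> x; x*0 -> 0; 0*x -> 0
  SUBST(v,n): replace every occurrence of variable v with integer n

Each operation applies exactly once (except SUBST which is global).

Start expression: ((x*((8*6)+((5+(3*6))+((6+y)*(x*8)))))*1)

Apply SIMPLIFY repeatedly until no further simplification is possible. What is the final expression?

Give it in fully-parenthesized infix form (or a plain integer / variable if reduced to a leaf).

Answer: (x*(48+(23+((6+y)*(x*8)))))

Derivation:
Start: ((x*((8*6)+((5+(3*6))+((6+y)*(x*8)))))*1)
Step 1: at root: ((x*((8*6)+((5+(3*6))+((6+y)*(x*8)))))*1) -> (x*((8*6)+((5+(3*6))+((6+y)*(x*8))))); overall: ((x*((8*6)+((5+(3*6))+((6+y)*(x*8)))))*1) -> (x*((8*6)+((5+(3*6))+((6+y)*(x*8)))))
Step 2: at RL: (8*6) -> 48; overall: (x*((8*6)+((5+(3*6))+((6+y)*(x*8))))) -> (x*(48+((5+(3*6))+((6+y)*(x*8)))))
Step 3: at RRLR: (3*6) -> 18; overall: (x*(48+((5+(3*6))+((6+y)*(x*8))))) -> (x*(48+((5+18)+((6+y)*(x*8)))))
Step 4: at RRL: (5+18) -> 23; overall: (x*(48+((5+18)+((6+y)*(x*8))))) -> (x*(48+(23+((6+y)*(x*8)))))
Fixed point: (x*(48+(23+((6+y)*(x*8)))))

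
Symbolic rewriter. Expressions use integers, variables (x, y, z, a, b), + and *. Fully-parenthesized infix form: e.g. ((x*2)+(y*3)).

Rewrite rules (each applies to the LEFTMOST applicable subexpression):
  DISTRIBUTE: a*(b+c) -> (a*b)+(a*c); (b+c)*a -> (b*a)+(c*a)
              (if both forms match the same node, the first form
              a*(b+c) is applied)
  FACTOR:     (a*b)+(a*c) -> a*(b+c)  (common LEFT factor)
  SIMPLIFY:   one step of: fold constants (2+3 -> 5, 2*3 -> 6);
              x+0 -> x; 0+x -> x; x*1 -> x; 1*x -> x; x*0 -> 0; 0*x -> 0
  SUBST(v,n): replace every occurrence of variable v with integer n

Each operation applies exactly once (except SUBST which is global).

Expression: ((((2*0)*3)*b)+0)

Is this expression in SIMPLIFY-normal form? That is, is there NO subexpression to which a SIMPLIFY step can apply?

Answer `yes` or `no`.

Expression: ((((2*0)*3)*b)+0)
Scanning for simplifiable subexpressions (pre-order)...
  at root: ((((2*0)*3)*b)+0) (SIMPLIFIABLE)
  at L: (((2*0)*3)*b) (not simplifiable)
  at LL: ((2*0)*3) (not simplifiable)
  at LLL: (2*0) (SIMPLIFIABLE)
Found simplifiable subexpr at path root: ((((2*0)*3)*b)+0)
One SIMPLIFY step would give: (((2*0)*3)*b)
-> NOT in normal form.

Answer: no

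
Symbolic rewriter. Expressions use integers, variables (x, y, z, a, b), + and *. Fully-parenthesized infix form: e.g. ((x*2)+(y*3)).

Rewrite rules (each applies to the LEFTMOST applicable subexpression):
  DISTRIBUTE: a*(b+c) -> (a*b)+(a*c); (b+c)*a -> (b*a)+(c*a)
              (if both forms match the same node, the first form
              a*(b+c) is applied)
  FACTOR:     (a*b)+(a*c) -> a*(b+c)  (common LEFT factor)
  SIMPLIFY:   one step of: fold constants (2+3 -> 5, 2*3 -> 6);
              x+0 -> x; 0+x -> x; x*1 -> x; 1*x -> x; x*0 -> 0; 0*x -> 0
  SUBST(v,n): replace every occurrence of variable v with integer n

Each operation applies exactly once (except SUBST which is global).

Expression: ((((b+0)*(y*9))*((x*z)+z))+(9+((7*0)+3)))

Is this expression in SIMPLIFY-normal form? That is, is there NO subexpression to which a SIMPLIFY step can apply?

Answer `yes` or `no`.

Expression: ((((b+0)*(y*9))*((x*z)+z))+(9+((7*0)+3)))
Scanning for simplifiable subexpressions (pre-order)...
  at root: ((((b+0)*(y*9))*((x*z)+z))+(9+((7*0)+3))) (not simplifiable)
  at L: (((b+0)*(y*9))*((x*z)+z)) (not simplifiable)
  at LL: ((b+0)*(y*9)) (not simplifiable)
  at LLL: (b+0) (SIMPLIFIABLE)
  at LLR: (y*9) (not simplifiable)
  at LR: ((x*z)+z) (not simplifiable)
  at LRL: (x*z) (not simplifiable)
  at R: (9+((7*0)+3)) (not simplifiable)
  at RR: ((7*0)+3) (not simplifiable)
  at RRL: (7*0) (SIMPLIFIABLE)
Found simplifiable subexpr at path LLL: (b+0)
One SIMPLIFY step would give: (((b*(y*9))*((x*z)+z))+(9+((7*0)+3)))
-> NOT in normal form.

Answer: no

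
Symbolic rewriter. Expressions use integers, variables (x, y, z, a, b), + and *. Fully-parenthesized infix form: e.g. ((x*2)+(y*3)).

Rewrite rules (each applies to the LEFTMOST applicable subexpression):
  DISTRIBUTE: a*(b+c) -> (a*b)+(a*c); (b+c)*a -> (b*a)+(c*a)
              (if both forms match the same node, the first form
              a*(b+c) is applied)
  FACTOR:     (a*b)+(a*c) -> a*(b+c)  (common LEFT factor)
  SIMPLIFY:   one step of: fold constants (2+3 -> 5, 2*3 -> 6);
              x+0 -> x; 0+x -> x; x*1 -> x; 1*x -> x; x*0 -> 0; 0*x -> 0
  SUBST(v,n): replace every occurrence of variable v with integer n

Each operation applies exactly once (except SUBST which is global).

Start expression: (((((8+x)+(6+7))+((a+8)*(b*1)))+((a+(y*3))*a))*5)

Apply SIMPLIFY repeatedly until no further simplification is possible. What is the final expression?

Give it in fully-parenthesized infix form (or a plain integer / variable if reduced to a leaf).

Start: (((((8+x)+(6+7))+((a+8)*(b*1)))+((a+(y*3))*a))*5)
Step 1: at LLLR: (6+7) -> 13; overall: (((((8+x)+(6+7))+((a+8)*(b*1)))+((a+(y*3))*a))*5) -> (((((8+x)+13)+((a+8)*(b*1)))+((a+(y*3))*a))*5)
Step 2: at LLRR: (b*1) -> b; overall: (((((8+x)+13)+((a+8)*(b*1)))+((a+(y*3))*a))*5) -> (((((8+x)+13)+((a+8)*b))+((a+(y*3))*a))*5)
Fixed point: (((((8+x)+13)+((a+8)*b))+((a+(y*3))*a))*5)

Answer: (((((8+x)+13)+((a+8)*b))+((a+(y*3))*a))*5)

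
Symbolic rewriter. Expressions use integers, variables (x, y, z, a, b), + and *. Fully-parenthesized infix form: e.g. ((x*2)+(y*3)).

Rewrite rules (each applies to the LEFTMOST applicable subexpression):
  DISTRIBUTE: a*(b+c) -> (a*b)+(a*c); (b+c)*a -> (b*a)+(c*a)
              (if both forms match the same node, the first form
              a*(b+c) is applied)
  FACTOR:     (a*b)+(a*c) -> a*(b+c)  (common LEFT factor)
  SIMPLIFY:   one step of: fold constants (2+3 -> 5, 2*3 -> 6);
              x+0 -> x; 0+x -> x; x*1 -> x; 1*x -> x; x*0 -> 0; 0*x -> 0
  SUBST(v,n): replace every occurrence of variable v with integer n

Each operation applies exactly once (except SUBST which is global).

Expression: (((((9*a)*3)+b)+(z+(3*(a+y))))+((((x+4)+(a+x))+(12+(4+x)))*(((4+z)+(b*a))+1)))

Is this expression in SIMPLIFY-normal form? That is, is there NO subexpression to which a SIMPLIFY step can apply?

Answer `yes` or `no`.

Answer: yes

Derivation:
Expression: (((((9*a)*3)+b)+(z+(3*(a+y))))+((((x+4)+(a+x))+(12+(4+x)))*(((4+z)+(b*a))+1)))
Scanning for simplifiable subexpressions (pre-order)...
  at root: (((((9*a)*3)+b)+(z+(3*(a+y))))+((((x+4)+(a+x))+(12+(4+x)))*(((4+z)+(b*a))+1))) (not simplifiable)
  at L: ((((9*a)*3)+b)+(z+(3*(a+y)))) (not simplifiable)
  at LL: (((9*a)*3)+b) (not simplifiable)
  at LLL: ((9*a)*3) (not simplifiable)
  at LLLL: (9*a) (not simplifiable)
  at LR: (z+(3*(a+y))) (not simplifiable)
  at LRR: (3*(a+y)) (not simplifiable)
  at LRRR: (a+y) (not simplifiable)
  at R: ((((x+4)+(a+x))+(12+(4+x)))*(((4+z)+(b*a))+1)) (not simplifiable)
  at RL: (((x+4)+(a+x))+(12+(4+x))) (not simplifiable)
  at RLL: ((x+4)+(a+x)) (not simplifiable)
  at RLLL: (x+4) (not simplifiable)
  at RLLR: (a+x) (not simplifiable)
  at RLR: (12+(4+x)) (not simplifiable)
  at RLRR: (4+x) (not simplifiable)
  at RR: (((4+z)+(b*a))+1) (not simplifiable)
  at RRL: ((4+z)+(b*a)) (not simplifiable)
  at RRLL: (4+z) (not simplifiable)
  at RRLR: (b*a) (not simplifiable)
Result: no simplifiable subexpression found -> normal form.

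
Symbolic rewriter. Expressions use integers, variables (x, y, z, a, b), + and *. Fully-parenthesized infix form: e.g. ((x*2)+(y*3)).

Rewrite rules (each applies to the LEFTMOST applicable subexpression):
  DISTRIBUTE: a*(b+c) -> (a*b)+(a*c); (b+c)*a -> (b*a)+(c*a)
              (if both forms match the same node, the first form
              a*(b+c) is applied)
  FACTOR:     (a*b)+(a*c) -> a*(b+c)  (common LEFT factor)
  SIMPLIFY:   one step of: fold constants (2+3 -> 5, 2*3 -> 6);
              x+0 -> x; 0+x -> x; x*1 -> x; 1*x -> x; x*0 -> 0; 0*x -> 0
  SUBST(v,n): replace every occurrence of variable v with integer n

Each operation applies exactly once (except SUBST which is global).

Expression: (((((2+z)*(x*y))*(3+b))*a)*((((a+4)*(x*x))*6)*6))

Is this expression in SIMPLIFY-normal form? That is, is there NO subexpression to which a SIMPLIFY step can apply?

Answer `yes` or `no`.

Answer: yes

Derivation:
Expression: (((((2+z)*(x*y))*(3+b))*a)*((((a+4)*(x*x))*6)*6))
Scanning for simplifiable subexpressions (pre-order)...
  at root: (((((2+z)*(x*y))*(3+b))*a)*((((a+4)*(x*x))*6)*6)) (not simplifiable)
  at L: ((((2+z)*(x*y))*(3+b))*a) (not simplifiable)
  at LL: (((2+z)*(x*y))*(3+b)) (not simplifiable)
  at LLL: ((2+z)*(x*y)) (not simplifiable)
  at LLLL: (2+z) (not simplifiable)
  at LLLR: (x*y) (not simplifiable)
  at LLR: (3+b) (not simplifiable)
  at R: ((((a+4)*(x*x))*6)*6) (not simplifiable)
  at RL: (((a+4)*(x*x))*6) (not simplifiable)
  at RLL: ((a+4)*(x*x)) (not simplifiable)
  at RLLL: (a+4) (not simplifiable)
  at RLLR: (x*x) (not simplifiable)
Result: no simplifiable subexpression found -> normal form.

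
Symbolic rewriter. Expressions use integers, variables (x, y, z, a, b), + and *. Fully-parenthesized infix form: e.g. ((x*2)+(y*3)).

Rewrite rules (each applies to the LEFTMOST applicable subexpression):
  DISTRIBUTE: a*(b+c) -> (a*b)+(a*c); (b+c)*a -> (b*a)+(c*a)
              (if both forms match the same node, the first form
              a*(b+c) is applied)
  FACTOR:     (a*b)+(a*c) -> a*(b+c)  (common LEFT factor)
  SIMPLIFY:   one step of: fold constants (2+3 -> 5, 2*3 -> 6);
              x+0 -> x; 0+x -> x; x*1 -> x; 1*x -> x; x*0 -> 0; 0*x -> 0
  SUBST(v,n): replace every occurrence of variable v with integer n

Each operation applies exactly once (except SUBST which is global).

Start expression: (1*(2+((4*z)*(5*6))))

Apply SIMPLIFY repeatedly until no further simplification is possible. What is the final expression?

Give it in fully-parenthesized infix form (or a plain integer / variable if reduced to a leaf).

Start: (1*(2+((4*z)*(5*6))))
Step 1: at root: (1*(2+((4*z)*(5*6)))) -> (2+((4*z)*(5*6))); overall: (1*(2+((4*z)*(5*6)))) -> (2+((4*z)*(5*6)))
Step 2: at RR: (5*6) -> 30; overall: (2+((4*z)*(5*6))) -> (2+((4*z)*30))
Fixed point: (2+((4*z)*30))

Answer: (2+((4*z)*30))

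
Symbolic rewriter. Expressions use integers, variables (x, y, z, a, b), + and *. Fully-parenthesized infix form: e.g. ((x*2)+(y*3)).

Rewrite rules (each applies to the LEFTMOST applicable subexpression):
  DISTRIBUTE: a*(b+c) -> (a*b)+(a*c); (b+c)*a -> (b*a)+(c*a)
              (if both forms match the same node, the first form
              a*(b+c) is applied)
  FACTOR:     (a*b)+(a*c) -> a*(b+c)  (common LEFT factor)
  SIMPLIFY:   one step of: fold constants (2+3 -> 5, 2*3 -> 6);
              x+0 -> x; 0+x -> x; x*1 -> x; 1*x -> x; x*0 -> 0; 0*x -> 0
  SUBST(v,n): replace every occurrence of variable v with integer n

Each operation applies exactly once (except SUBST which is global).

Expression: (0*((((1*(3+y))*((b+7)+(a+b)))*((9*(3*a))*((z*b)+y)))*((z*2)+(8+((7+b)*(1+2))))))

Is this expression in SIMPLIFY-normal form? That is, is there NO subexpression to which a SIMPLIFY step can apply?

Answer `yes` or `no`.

Answer: no

Derivation:
Expression: (0*((((1*(3+y))*((b+7)+(a+b)))*((9*(3*a))*((z*b)+y)))*((z*2)+(8+((7+b)*(1+2))))))
Scanning for simplifiable subexpressions (pre-order)...
  at root: (0*((((1*(3+y))*((b+7)+(a+b)))*((9*(3*a))*((z*b)+y)))*((z*2)+(8+((7+b)*(1+2)))))) (SIMPLIFIABLE)
  at R: ((((1*(3+y))*((b+7)+(a+b)))*((9*(3*a))*((z*b)+y)))*((z*2)+(8+((7+b)*(1+2))))) (not simplifiable)
  at RL: (((1*(3+y))*((b+7)+(a+b)))*((9*(3*a))*((z*b)+y))) (not simplifiable)
  at RLL: ((1*(3+y))*((b+7)+(a+b))) (not simplifiable)
  at RLLL: (1*(3+y)) (SIMPLIFIABLE)
  at RLLLR: (3+y) (not simplifiable)
  at RLLR: ((b+7)+(a+b)) (not simplifiable)
  at RLLRL: (b+7) (not simplifiable)
  at RLLRR: (a+b) (not simplifiable)
  at RLR: ((9*(3*a))*((z*b)+y)) (not simplifiable)
  at RLRL: (9*(3*a)) (not simplifiable)
  at RLRLR: (3*a) (not simplifiable)
  at RLRR: ((z*b)+y) (not simplifiable)
  at RLRRL: (z*b) (not simplifiable)
  at RR: ((z*2)+(8+((7+b)*(1+2)))) (not simplifiable)
  at RRL: (z*2) (not simplifiable)
  at RRR: (8+((7+b)*(1+2))) (not simplifiable)
  at RRRR: ((7+b)*(1+2)) (not simplifiable)
  at RRRRL: (7+b) (not simplifiable)
  at RRRRR: (1+2) (SIMPLIFIABLE)
Found simplifiable subexpr at path root: (0*((((1*(3+y))*((b+7)+(a+b)))*((9*(3*a))*((z*b)+y)))*((z*2)+(8+((7+b)*(1+2))))))
One SIMPLIFY step would give: 0
-> NOT in normal form.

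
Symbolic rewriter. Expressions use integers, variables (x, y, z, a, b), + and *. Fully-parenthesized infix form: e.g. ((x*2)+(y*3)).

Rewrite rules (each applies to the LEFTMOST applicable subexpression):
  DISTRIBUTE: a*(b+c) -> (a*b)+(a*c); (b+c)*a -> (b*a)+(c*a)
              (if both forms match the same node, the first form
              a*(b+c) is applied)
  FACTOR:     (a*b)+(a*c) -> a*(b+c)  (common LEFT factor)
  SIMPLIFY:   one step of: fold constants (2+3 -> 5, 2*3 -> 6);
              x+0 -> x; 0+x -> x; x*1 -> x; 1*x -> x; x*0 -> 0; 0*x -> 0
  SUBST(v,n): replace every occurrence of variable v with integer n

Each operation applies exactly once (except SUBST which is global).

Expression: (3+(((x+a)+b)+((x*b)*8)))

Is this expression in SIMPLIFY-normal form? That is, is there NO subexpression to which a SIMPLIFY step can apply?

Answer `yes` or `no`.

Answer: yes

Derivation:
Expression: (3+(((x+a)+b)+((x*b)*8)))
Scanning for simplifiable subexpressions (pre-order)...
  at root: (3+(((x+a)+b)+((x*b)*8))) (not simplifiable)
  at R: (((x+a)+b)+((x*b)*8)) (not simplifiable)
  at RL: ((x+a)+b) (not simplifiable)
  at RLL: (x+a) (not simplifiable)
  at RR: ((x*b)*8) (not simplifiable)
  at RRL: (x*b) (not simplifiable)
Result: no simplifiable subexpression found -> normal form.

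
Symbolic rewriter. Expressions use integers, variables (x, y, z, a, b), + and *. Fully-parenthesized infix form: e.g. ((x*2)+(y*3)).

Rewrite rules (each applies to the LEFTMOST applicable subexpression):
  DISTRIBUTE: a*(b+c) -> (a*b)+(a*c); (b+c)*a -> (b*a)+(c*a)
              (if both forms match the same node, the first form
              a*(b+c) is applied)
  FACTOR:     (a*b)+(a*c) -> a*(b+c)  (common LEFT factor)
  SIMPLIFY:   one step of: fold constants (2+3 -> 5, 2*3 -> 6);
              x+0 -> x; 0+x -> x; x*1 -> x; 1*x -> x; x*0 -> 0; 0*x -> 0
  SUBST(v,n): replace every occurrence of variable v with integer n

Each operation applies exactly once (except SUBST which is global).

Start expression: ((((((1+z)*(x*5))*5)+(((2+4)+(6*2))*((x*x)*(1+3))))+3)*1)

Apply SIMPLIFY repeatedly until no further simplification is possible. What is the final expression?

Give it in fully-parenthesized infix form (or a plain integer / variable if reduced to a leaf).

Answer: (((((1+z)*(x*5))*5)+(18*((x*x)*4)))+3)

Derivation:
Start: ((((((1+z)*(x*5))*5)+(((2+4)+(6*2))*((x*x)*(1+3))))+3)*1)
Step 1: at root: ((((((1+z)*(x*5))*5)+(((2+4)+(6*2))*((x*x)*(1+3))))+3)*1) -> (((((1+z)*(x*5))*5)+(((2+4)+(6*2))*((x*x)*(1+3))))+3); overall: ((((((1+z)*(x*5))*5)+(((2+4)+(6*2))*((x*x)*(1+3))))+3)*1) -> (((((1+z)*(x*5))*5)+(((2+4)+(6*2))*((x*x)*(1+3))))+3)
Step 2: at LRLL: (2+4) -> 6; overall: (((((1+z)*(x*5))*5)+(((2+4)+(6*2))*((x*x)*(1+3))))+3) -> (((((1+z)*(x*5))*5)+((6+(6*2))*((x*x)*(1+3))))+3)
Step 3: at LRLR: (6*2) -> 12; overall: (((((1+z)*(x*5))*5)+((6+(6*2))*((x*x)*(1+3))))+3) -> (((((1+z)*(x*5))*5)+((6+12)*((x*x)*(1+3))))+3)
Step 4: at LRL: (6+12) -> 18; overall: (((((1+z)*(x*5))*5)+((6+12)*((x*x)*(1+3))))+3) -> (((((1+z)*(x*5))*5)+(18*((x*x)*(1+3))))+3)
Step 5: at LRRR: (1+3) -> 4; overall: (((((1+z)*(x*5))*5)+(18*((x*x)*(1+3))))+3) -> (((((1+z)*(x*5))*5)+(18*((x*x)*4)))+3)
Fixed point: (((((1+z)*(x*5))*5)+(18*((x*x)*4)))+3)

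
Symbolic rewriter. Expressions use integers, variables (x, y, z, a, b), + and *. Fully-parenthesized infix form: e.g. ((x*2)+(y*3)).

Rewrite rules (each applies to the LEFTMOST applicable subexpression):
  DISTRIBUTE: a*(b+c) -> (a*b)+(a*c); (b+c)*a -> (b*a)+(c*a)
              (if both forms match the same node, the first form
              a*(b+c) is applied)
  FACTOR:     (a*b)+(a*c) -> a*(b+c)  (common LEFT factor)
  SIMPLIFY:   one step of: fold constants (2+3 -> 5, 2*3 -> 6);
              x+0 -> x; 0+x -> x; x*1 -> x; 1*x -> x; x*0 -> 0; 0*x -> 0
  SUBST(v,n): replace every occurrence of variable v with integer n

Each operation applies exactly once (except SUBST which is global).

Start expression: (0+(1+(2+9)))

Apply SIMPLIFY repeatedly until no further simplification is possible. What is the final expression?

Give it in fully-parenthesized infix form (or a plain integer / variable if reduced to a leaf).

Start: (0+(1+(2+9)))
Step 1: at root: (0+(1+(2+9))) -> (1+(2+9)); overall: (0+(1+(2+9))) -> (1+(2+9))
Step 2: at R: (2+9) -> 11; overall: (1+(2+9)) -> (1+11)
Step 3: at root: (1+11) -> 12; overall: (1+11) -> 12
Fixed point: 12

Answer: 12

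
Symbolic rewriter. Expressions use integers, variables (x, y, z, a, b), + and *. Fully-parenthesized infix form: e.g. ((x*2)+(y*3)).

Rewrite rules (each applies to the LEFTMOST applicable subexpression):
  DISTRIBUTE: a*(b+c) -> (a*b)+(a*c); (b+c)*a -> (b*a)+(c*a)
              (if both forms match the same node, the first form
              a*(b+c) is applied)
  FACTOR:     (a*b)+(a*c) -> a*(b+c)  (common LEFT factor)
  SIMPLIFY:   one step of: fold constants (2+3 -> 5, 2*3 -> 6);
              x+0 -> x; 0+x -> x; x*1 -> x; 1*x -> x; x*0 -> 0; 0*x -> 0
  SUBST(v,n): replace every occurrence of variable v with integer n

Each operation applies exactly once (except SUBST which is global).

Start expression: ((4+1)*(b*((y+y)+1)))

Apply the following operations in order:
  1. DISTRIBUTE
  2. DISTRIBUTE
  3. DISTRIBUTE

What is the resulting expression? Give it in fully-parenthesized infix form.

Start: ((4+1)*(b*((y+y)+1)))
Apply DISTRIBUTE at root (target: ((4+1)*(b*((y+y)+1)))): ((4+1)*(b*((y+y)+1))) -> ((4*(b*((y+y)+1)))+(1*(b*((y+y)+1))))
Apply DISTRIBUTE at LR (target: (b*((y+y)+1))): ((4*(b*((y+y)+1)))+(1*(b*((y+y)+1)))) -> ((4*((b*(y+y))+(b*1)))+(1*(b*((y+y)+1))))
Apply DISTRIBUTE at L (target: (4*((b*(y+y))+(b*1)))): ((4*((b*(y+y))+(b*1)))+(1*(b*((y+y)+1)))) -> (((4*(b*(y+y)))+(4*(b*1)))+(1*(b*((y+y)+1))))

Answer: (((4*(b*(y+y)))+(4*(b*1)))+(1*(b*((y+y)+1))))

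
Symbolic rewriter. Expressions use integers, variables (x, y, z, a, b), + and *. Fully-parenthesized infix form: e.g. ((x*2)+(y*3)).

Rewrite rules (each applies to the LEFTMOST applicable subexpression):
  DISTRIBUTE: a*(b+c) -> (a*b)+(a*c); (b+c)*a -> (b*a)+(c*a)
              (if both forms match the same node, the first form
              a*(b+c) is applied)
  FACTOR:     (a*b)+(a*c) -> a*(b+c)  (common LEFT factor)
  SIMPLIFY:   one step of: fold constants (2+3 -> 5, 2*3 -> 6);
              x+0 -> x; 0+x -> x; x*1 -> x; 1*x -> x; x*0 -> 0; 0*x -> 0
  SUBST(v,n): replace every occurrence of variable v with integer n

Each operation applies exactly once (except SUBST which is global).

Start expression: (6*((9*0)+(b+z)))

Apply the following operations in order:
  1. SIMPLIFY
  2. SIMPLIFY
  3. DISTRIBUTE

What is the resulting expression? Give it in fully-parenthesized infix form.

Answer: ((6*b)+(6*z))

Derivation:
Start: (6*((9*0)+(b+z)))
Apply SIMPLIFY at RL (target: (9*0)): (6*((9*0)+(b+z))) -> (6*(0+(b+z)))
Apply SIMPLIFY at R (target: (0+(b+z))): (6*(0+(b+z))) -> (6*(b+z))
Apply DISTRIBUTE at root (target: (6*(b+z))): (6*(b+z)) -> ((6*b)+(6*z))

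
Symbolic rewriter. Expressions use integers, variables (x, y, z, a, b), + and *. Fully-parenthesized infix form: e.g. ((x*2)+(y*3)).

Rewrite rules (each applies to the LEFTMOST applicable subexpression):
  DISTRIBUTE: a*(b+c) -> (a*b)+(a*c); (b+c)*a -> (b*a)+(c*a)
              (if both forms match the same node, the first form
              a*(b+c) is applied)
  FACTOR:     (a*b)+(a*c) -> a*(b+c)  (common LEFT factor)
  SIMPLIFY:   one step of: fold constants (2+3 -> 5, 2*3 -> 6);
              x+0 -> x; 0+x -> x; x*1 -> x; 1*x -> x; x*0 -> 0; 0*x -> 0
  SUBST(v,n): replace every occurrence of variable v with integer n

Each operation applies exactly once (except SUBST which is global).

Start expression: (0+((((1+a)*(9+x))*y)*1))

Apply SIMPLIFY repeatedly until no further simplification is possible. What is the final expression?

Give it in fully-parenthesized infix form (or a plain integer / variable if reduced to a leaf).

Start: (0+((((1+a)*(9+x))*y)*1))
Step 1: at root: (0+((((1+a)*(9+x))*y)*1)) -> ((((1+a)*(9+x))*y)*1); overall: (0+((((1+a)*(9+x))*y)*1)) -> ((((1+a)*(9+x))*y)*1)
Step 2: at root: ((((1+a)*(9+x))*y)*1) -> (((1+a)*(9+x))*y); overall: ((((1+a)*(9+x))*y)*1) -> (((1+a)*(9+x))*y)
Fixed point: (((1+a)*(9+x))*y)

Answer: (((1+a)*(9+x))*y)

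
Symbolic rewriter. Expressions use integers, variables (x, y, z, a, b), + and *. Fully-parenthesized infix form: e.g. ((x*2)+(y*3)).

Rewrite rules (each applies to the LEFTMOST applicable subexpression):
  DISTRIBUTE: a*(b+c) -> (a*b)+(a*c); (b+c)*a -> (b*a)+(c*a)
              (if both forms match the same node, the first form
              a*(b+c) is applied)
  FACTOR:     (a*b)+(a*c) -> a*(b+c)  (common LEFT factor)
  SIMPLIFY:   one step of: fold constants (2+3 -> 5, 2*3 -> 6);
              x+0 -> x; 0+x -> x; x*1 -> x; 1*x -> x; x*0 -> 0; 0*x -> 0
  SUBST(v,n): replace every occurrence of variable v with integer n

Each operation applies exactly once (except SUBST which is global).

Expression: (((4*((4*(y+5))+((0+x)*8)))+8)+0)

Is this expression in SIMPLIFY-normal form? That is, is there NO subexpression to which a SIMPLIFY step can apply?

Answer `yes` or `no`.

Answer: no

Derivation:
Expression: (((4*((4*(y+5))+((0+x)*8)))+8)+0)
Scanning for simplifiable subexpressions (pre-order)...
  at root: (((4*((4*(y+5))+((0+x)*8)))+8)+0) (SIMPLIFIABLE)
  at L: ((4*((4*(y+5))+((0+x)*8)))+8) (not simplifiable)
  at LL: (4*((4*(y+5))+((0+x)*8))) (not simplifiable)
  at LLR: ((4*(y+5))+((0+x)*8)) (not simplifiable)
  at LLRL: (4*(y+5)) (not simplifiable)
  at LLRLR: (y+5) (not simplifiable)
  at LLRR: ((0+x)*8) (not simplifiable)
  at LLRRL: (0+x) (SIMPLIFIABLE)
Found simplifiable subexpr at path root: (((4*((4*(y+5))+((0+x)*8)))+8)+0)
One SIMPLIFY step would give: ((4*((4*(y+5))+((0+x)*8)))+8)
-> NOT in normal form.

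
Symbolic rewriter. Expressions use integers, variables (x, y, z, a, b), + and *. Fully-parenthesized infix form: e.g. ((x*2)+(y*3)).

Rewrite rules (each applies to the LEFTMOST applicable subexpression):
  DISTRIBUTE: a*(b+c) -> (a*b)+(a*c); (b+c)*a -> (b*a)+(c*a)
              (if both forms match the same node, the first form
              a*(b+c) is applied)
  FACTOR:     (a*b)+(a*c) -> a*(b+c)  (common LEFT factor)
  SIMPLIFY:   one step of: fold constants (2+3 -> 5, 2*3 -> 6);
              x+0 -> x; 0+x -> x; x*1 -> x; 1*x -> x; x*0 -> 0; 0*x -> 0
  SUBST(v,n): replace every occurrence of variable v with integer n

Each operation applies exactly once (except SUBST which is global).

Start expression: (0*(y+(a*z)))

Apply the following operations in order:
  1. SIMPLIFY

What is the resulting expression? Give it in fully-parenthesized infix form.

Answer: 0

Derivation:
Start: (0*(y+(a*z)))
Apply SIMPLIFY at root (target: (0*(y+(a*z)))): (0*(y+(a*z))) -> 0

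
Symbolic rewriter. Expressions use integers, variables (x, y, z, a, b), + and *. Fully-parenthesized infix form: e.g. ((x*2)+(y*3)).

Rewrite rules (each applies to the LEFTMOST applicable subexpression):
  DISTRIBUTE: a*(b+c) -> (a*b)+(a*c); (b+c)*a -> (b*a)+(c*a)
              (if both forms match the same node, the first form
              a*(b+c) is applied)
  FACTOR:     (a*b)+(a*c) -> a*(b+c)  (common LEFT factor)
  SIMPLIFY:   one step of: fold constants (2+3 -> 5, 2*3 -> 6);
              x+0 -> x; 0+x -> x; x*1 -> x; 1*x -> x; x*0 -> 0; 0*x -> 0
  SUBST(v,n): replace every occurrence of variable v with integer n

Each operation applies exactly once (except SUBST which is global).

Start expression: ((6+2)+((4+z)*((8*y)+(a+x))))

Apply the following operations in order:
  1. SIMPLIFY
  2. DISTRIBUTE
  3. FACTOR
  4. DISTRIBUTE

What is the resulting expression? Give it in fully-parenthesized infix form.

Start: ((6+2)+((4+z)*((8*y)+(a+x))))
Apply SIMPLIFY at L (target: (6+2)): ((6+2)+((4+z)*((8*y)+(a+x)))) -> (8+((4+z)*((8*y)+(a+x))))
Apply DISTRIBUTE at R (target: ((4+z)*((8*y)+(a+x)))): (8+((4+z)*((8*y)+(a+x)))) -> (8+(((4+z)*(8*y))+((4+z)*(a+x))))
Apply FACTOR at R (target: (((4+z)*(8*y))+((4+z)*(a+x)))): (8+(((4+z)*(8*y))+((4+z)*(a+x)))) -> (8+((4+z)*((8*y)+(a+x))))
Apply DISTRIBUTE at R (target: ((4+z)*((8*y)+(a+x)))): (8+((4+z)*((8*y)+(a+x)))) -> (8+(((4+z)*(8*y))+((4+z)*(a+x))))

Answer: (8+(((4+z)*(8*y))+((4+z)*(a+x))))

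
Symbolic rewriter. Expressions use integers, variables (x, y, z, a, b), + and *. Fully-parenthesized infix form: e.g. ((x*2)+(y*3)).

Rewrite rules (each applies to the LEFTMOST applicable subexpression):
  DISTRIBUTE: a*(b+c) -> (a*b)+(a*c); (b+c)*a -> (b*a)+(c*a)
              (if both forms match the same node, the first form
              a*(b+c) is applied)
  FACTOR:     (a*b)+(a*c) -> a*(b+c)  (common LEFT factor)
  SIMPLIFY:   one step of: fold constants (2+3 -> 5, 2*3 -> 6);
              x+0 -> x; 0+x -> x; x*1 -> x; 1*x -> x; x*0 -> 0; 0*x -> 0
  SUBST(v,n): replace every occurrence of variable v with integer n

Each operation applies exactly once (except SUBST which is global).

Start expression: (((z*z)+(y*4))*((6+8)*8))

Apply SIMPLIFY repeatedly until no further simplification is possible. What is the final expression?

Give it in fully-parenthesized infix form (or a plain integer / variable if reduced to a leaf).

Answer: (((z*z)+(y*4))*112)

Derivation:
Start: (((z*z)+(y*4))*((6+8)*8))
Step 1: at RL: (6+8) -> 14; overall: (((z*z)+(y*4))*((6+8)*8)) -> (((z*z)+(y*4))*(14*8))
Step 2: at R: (14*8) -> 112; overall: (((z*z)+(y*4))*(14*8)) -> (((z*z)+(y*4))*112)
Fixed point: (((z*z)+(y*4))*112)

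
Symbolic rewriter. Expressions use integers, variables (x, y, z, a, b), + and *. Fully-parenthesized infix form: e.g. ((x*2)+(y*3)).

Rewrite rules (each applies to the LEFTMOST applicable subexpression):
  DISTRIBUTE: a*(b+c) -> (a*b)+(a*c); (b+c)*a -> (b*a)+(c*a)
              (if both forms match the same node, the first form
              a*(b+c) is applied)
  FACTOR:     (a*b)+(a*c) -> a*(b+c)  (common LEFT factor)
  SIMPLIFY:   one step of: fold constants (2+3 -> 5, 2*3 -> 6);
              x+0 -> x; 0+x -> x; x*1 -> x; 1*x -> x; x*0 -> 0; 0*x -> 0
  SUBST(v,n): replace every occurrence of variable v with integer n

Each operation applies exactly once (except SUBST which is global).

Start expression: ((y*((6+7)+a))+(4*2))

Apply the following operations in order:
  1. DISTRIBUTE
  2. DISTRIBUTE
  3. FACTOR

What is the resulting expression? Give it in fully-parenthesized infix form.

Start: ((y*((6+7)+a))+(4*2))
Apply DISTRIBUTE at L (target: (y*((6+7)+a))): ((y*((6+7)+a))+(4*2)) -> (((y*(6+7))+(y*a))+(4*2))
Apply DISTRIBUTE at LL (target: (y*(6+7))): (((y*(6+7))+(y*a))+(4*2)) -> ((((y*6)+(y*7))+(y*a))+(4*2))
Apply FACTOR at LL (target: ((y*6)+(y*7))): ((((y*6)+(y*7))+(y*a))+(4*2)) -> (((y*(6+7))+(y*a))+(4*2))

Answer: (((y*(6+7))+(y*a))+(4*2))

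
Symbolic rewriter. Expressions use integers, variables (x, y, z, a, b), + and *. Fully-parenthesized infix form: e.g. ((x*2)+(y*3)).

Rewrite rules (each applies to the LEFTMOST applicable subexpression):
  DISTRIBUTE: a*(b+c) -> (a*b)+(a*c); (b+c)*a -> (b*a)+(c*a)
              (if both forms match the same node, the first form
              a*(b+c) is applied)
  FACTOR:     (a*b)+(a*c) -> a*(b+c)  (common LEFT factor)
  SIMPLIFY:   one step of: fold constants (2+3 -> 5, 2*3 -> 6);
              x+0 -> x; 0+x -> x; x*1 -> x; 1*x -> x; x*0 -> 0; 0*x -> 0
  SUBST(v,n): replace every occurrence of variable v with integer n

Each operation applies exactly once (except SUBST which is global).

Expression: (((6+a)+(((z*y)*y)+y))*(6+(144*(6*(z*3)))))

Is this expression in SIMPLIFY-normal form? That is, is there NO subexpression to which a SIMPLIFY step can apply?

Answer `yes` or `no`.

Expression: (((6+a)+(((z*y)*y)+y))*(6+(144*(6*(z*3)))))
Scanning for simplifiable subexpressions (pre-order)...
  at root: (((6+a)+(((z*y)*y)+y))*(6+(144*(6*(z*3))))) (not simplifiable)
  at L: ((6+a)+(((z*y)*y)+y)) (not simplifiable)
  at LL: (6+a) (not simplifiable)
  at LR: (((z*y)*y)+y) (not simplifiable)
  at LRL: ((z*y)*y) (not simplifiable)
  at LRLL: (z*y) (not simplifiable)
  at R: (6+(144*(6*(z*3)))) (not simplifiable)
  at RR: (144*(6*(z*3))) (not simplifiable)
  at RRR: (6*(z*3)) (not simplifiable)
  at RRRR: (z*3) (not simplifiable)
Result: no simplifiable subexpression found -> normal form.

Answer: yes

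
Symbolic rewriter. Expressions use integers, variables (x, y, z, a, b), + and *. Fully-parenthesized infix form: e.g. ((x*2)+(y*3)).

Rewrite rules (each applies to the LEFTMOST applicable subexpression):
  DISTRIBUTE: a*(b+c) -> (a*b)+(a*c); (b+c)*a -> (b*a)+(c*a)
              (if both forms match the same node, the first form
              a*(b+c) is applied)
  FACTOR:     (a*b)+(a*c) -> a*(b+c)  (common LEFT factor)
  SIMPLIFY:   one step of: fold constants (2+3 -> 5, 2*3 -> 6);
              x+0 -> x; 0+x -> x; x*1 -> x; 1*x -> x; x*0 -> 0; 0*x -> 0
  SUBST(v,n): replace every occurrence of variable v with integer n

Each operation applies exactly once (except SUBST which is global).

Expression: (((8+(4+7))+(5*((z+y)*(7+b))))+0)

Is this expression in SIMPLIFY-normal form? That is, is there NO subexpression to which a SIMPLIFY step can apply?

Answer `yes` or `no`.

Answer: no

Derivation:
Expression: (((8+(4+7))+(5*((z+y)*(7+b))))+0)
Scanning for simplifiable subexpressions (pre-order)...
  at root: (((8+(4+7))+(5*((z+y)*(7+b))))+0) (SIMPLIFIABLE)
  at L: ((8+(4+7))+(5*((z+y)*(7+b)))) (not simplifiable)
  at LL: (8+(4+7)) (not simplifiable)
  at LLR: (4+7) (SIMPLIFIABLE)
  at LR: (5*((z+y)*(7+b))) (not simplifiable)
  at LRR: ((z+y)*(7+b)) (not simplifiable)
  at LRRL: (z+y) (not simplifiable)
  at LRRR: (7+b) (not simplifiable)
Found simplifiable subexpr at path root: (((8+(4+7))+(5*((z+y)*(7+b))))+0)
One SIMPLIFY step would give: ((8+(4+7))+(5*((z+y)*(7+b))))
-> NOT in normal form.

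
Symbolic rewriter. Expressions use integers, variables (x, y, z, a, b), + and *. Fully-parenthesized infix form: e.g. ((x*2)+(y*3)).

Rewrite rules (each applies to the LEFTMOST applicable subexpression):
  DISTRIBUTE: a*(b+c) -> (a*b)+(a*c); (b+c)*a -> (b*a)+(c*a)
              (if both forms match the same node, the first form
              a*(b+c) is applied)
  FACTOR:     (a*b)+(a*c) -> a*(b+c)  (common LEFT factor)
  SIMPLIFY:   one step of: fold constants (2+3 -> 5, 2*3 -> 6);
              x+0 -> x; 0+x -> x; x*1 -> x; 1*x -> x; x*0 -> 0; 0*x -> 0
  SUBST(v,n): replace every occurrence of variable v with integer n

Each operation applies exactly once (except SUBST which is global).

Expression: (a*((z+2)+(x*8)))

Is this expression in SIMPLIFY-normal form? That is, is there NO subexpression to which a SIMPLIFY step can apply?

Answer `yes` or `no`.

Expression: (a*((z+2)+(x*8)))
Scanning for simplifiable subexpressions (pre-order)...
  at root: (a*((z+2)+(x*8))) (not simplifiable)
  at R: ((z+2)+(x*8)) (not simplifiable)
  at RL: (z+2) (not simplifiable)
  at RR: (x*8) (not simplifiable)
Result: no simplifiable subexpression found -> normal form.

Answer: yes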